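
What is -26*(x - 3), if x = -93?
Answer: 2496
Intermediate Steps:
-26*(x - 3) = -26*(-93 - 3) = -26*(-96) = 2496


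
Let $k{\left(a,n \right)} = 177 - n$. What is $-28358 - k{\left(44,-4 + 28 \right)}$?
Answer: $-28511$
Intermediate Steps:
$-28358 - k{\left(44,-4 + 28 \right)} = -28358 - \left(177 - \left(-4 + 28\right)\right) = -28358 - \left(177 - 24\right) = -28358 - 153 = -28511$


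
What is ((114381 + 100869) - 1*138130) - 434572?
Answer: -357452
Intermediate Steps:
((114381 + 100869) - 1*138130) - 434572 = (215250 - 138130) - 434572 = 77120 - 434572 = -357452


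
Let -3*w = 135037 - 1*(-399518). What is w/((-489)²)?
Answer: -59395/79707 ≈ -0.74517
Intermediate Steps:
w = -178185 (w = -(135037 - 1*(-399518))/3 = -(135037 + 399518)/3 = -⅓*534555 = -178185)
w/((-489)²) = -178185/((-489)²) = -178185/239121 = -178185*1/239121 = -59395/79707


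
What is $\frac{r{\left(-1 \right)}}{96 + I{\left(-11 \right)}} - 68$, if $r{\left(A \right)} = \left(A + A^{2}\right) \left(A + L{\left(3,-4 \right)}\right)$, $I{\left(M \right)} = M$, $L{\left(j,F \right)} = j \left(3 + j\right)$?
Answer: $-68$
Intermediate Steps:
$r{\left(A \right)} = \left(18 + A\right) \left(A + A^{2}\right)$ ($r{\left(A \right)} = \left(A + A^{2}\right) \left(A + 3 \left(3 + 3\right)\right) = \left(A + A^{2}\right) \left(A + 3 \cdot 6\right) = \left(A + A^{2}\right) \left(A + 18\right) = \left(A + A^{2}\right) \left(18 + A\right) = \left(18 + A\right) \left(A + A^{2}\right)$)
$\frac{r{\left(-1 \right)}}{96 + I{\left(-11 \right)}} - 68 = \frac{\left(-1\right) \left(18 + \left(-1\right)^{2} + 19 \left(-1\right)\right)}{96 - 11} - 68 = \frac{\left(-1\right) \left(18 + 1 - 19\right)}{85} - 68 = \frac{\left(-1\right) 0}{85} - 68 = \frac{1}{85} \cdot 0 - 68 = 0 - 68 = -68$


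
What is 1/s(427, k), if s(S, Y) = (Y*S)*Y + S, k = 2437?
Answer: 1/2535940190 ≈ 3.9433e-10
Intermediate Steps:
s(S, Y) = S + S*Y² (s(S, Y) = (S*Y)*Y + S = S*Y² + S = S + S*Y²)
1/s(427, k) = 1/(427*(1 + 2437²)) = 1/(427*(1 + 5938969)) = 1/(427*5938970) = 1/2535940190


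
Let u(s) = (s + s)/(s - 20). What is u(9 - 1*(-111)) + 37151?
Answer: 185767/5 ≈ 37153.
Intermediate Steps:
u(s) = 2*s/(-20 + s) (u(s) = (2*s)/(-20 + s) = 2*s/(-20 + s))
u(9 - 1*(-111)) + 37151 = 2*(9 - 1*(-111))/(-20 + (9 - 1*(-111))) + 37151 = 2*(9 + 111)/(-20 + (9 + 111)) + 37151 = 2*120/(-20 + 120) + 37151 = 2*120/100 + 37151 = 2*120*(1/100) + 37151 = 12/5 + 37151 = 185767/5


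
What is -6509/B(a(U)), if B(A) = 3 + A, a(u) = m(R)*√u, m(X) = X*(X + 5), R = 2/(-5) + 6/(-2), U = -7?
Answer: -12204375/135097 - 22130600*I*√7/135097 ≈ -90.338 - 433.41*I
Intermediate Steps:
R = -17/5 (R = 2*(-⅕) + 6*(-½) = -⅖ - 3 = -17/5 ≈ -3.4000)
m(X) = X*(5 + X)
a(u) = -136*√u/25 (a(u) = (-17*(5 - 17/5)/5)*√u = (-17/5*8/5)*√u = -136*√u/25)
-6509/B(a(U)) = -6509/(3 - 136*I*√7/25)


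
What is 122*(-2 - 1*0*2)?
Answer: -244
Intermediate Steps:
122*(-2 - 1*0*2) = 122*(-2 + 0*2) = 122*(-2 + 0) = 122*(-2) = -244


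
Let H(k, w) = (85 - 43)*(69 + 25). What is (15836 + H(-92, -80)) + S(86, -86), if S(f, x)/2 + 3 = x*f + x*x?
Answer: 19778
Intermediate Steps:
S(f, x) = -6 + 2*x² + 2*f*x (S(f, x) = -6 + 2*(x*f + x*x) = -6 + 2*(f*x + x²) = -6 + 2*(x² + f*x) = -6 + (2*x² + 2*f*x) = -6 + 2*x² + 2*f*x)
H(k, w) = 3948 (H(k, w) = 42*94 = 3948)
(15836 + H(-92, -80)) + S(86, -86) = (15836 + 3948) + (-6 + 2*(-86)² + 2*86*(-86)) = 19784 + (-6 + 2*7396 - 14792) = 19784 + (-6 + 14792 - 14792) = 19784 - 6 = 19778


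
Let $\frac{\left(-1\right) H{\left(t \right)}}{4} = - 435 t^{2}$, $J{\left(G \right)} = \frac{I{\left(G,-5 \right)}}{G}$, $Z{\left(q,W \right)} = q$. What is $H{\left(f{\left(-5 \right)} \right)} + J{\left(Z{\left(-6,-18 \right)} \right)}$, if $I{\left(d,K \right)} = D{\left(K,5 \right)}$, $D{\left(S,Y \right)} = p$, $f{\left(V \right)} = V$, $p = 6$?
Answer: $43499$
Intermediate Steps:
$D{\left(S,Y \right)} = 6$
$I{\left(d,K \right)} = 6$
$J{\left(G \right)} = \frac{6}{G}$
$H{\left(t \right)} = 1740 t^{2}$ ($H{\left(t \right)} = - 4 \left(- 435 t^{2}\right) = 1740 t^{2}$)
$H{\left(f{\left(-5 \right)} \right)} + J{\left(Z{\left(-6,-18 \right)} \right)} = 1740 \left(-5\right)^{2} + \frac{6}{-6} = 1740 \cdot 25 + 6 \left(- \frac{1}{6}\right) = 43500 - 1 = 43499$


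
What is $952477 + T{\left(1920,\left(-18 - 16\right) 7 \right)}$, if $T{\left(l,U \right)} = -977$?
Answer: $951500$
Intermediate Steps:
$952477 + T{\left(1920,\left(-18 - 16\right) 7 \right)} = 952477 - 977 = 951500$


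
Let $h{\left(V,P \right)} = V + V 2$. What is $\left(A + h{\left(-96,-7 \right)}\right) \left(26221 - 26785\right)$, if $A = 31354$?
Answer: $-17521224$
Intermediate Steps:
$h{\left(V,P \right)} = 3 V$ ($h{\left(V,P \right)} = V + 2 V = 3 V$)
$\left(A + h{\left(-96,-7 \right)}\right) \left(26221 - 26785\right) = \left(31354 + 3 \left(-96\right)\right) \left(26221 - 26785\right) = \left(31354 - 288\right) \left(-564\right) = 31066 \left(-564\right) = -17521224$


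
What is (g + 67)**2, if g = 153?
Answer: 48400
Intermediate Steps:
(g + 67)**2 = (153 + 67)**2 = 220**2 = 48400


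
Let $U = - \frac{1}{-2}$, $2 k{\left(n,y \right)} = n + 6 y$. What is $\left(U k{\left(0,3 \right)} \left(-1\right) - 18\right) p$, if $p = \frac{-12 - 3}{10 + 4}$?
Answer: $\frac{675}{28} \approx 24.107$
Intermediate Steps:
$k{\left(n,y \right)} = \frac{n}{2} + 3 y$ ($k{\left(n,y \right)} = \frac{n + 6 y}{2} = \frac{n}{2} + 3 y$)
$U = \frac{1}{2}$ ($U = \left(-1\right) \left(- \frac{1}{2}\right) = \frac{1}{2} \approx 0.5$)
$p = - \frac{15}{14} \approx -1.0714$
$\left(U k{\left(0,3 \right)} \left(-1\right) - 18\right) p = \left(\frac{\frac{1}{2} \cdot 0 + 3 \cdot 3}{2} \left(-1\right) - 18\right) \left(- \frac{15}{14}\right) = \left(\frac{0 + 9}{2} \left(-1\right) - 18\right) \left(- \frac{15}{14}\right) = \left(\frac{1}{2} \cdot 9 \left(-1\right) - 18\right) \left(- \frac{15}{14}\right) = \left(\frac{9}{2} \left(-1\right) - 18\right) \left(- \frac{15}{14}\right) = \left(- \frac{9}{2} - 18\right) \left(- \frac{15}{14}\right) = \left(- \frac{45}{2}\right) \left(- \frac{15}{14}\right) = \frac{675}{28}$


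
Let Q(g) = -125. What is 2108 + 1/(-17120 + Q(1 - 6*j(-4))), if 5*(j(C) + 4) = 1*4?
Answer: 36352459/17245 ≈ 2108.0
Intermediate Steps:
j(C) = -16/5 (j(C) = -4 + (1*4)/5 = -4 + (1/5)*4 = -4 + 4/5 = -16/5)
2108 + 1/(-17120 + Q(1 - 6*j(-4))) = 2108 + 1/(-17120 - 125) = 2108 + 1/(-17245) = 2108 - 1/17245 = 36352459/17245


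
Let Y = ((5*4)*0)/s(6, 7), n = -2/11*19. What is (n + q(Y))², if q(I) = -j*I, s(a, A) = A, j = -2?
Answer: 1444/121 ≈ 11.934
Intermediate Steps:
n = -38/11 (n = -2*1/11*19 = -2/11*19 = -38/11 ≈ -3.4545)
Y = 0 (Y = ((5*4)*0)/7 = (20*0)*(⅐) = 0*(⅐) = 0)
q(I) = 2*I (q(I) = -(-2)*I = 2*I)
(n + q(Y))² = (-38/11 + 2*0)² = (-38/11 + 0)² = (-38/11)² = 1444/121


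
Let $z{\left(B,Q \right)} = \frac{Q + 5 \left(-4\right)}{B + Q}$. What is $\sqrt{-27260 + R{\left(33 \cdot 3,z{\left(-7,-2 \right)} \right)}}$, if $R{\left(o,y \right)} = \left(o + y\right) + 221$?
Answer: $\frac{i \sqrt{242438}}{3} \approx 164.13 i$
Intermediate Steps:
$z{\left(B,Q \right)} = \frac{-20 + Q}{B + Q}$ ($z{\left(B,Q \right)} = \frac{Q - 20}{B + Q} = \frac{-20 + Q}{B + Q}$)
$R{\left(o,y \right)} = 221 + o + y$
$\sqrt{-27260 + R{\left(33 \cdot 3,z{\left(-7,-2 \right)} \right)}} = \sqrt{-27260 + \left(221 + 33 \cdot 3 + \frac{-20 - 2}{-7 - 2}\right)} = \sqrt{-27260 + \left(221 + 99 + \frac{1}{-9} \left(-22\right)\right)} = \sqrt{-27260 + \left(221 + 99 - - \frac{22}{9}\right)} = \sqrt{-27260 + \left(221 + 99 + \frac{22}{9}\right)} = \sqrt{-27260 + \frac{2902}{9}} = \sqrt{- \frac{242438}{9}} = \frac{i \sqrt{242438}}{3}$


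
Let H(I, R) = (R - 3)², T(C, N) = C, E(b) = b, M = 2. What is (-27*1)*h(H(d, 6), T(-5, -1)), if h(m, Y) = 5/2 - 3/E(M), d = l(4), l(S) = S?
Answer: -27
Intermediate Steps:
d = 4
H(I, R) = (-3 + R)²
h(m, Y) = 1 (h(m, Y) = 5/2 - 3/2 = 1)
(-27*1)*h(H(d, 6), T(-5, -1)) = -27*1*1 = -27*1 = -27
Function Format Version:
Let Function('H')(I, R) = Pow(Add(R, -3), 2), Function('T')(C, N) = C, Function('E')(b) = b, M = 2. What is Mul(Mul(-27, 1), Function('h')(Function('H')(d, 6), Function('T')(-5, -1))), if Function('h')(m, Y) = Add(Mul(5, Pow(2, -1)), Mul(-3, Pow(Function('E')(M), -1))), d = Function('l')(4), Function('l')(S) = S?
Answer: -27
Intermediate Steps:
d = 4
Function('H')(I, R) = Pow(Add(-3, R), 2)
Function('h')(m, Y) = 1 (Function('h')(m, Y) = Add(Mul(5, Pow(2, -1)), Mul(-3, Pow(2, -1))) = Add(Mul(5, Rational(1, 2)), Mul(-3, Rational(1, 2))) = Add(Rational(5, 2), Rational(-3, 2)) = 1)
Mul(Mul(-27, 1), Function('h')(Function('H')(d, 6), Function('T')(-5, -1))) = Mul(Mul(-27, 1), 1) = Mul(-27, 1) = -27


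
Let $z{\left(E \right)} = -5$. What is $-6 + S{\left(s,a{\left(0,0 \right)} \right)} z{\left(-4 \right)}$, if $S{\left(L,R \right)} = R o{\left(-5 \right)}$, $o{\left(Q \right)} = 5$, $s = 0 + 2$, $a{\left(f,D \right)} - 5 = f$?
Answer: $-131$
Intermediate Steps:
$a{\left(f,D \right)} = 5 + f$
$s = 2$
$S{\left(L,R \right)} = 5 R$ ($S{\left(L,R \right)} = R 5 = 5 R$)
$-6 + S{\left(s,a{\left(0,0 \right)} \right)} z{\left(-4 \right)} = -6 + 5 \left(5 + 0\right) \left(-5\right) = -6 + 5 \cdot 5 \left(-5\right) = -6 + 25 \left(-5\right) = -6 - 125 = -131$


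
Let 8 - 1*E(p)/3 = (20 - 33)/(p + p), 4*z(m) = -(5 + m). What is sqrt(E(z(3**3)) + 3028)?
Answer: sqrt(48793)/4 ≈ 55.223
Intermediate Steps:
z(m) = -5/4 - m/4 (z(m) = (-(5 + m))/4 = (-5 - m)/4 = -5/4 - m/4)
E(p) = 24 + 39/(2*p) (E(p) = 24 - 3*(20 - 33)/(p + p) = 24 - (-39)/(2*p) = 24 + 39/(2*p))
sqrt(E(z(3**3)) + 3028) = sqrt((24 + 39/(2*(-5/4 - 1/4*3**3))) + 3028) = sqrt((24 + 39/(2*(-5/4 - 1/4*27))) + 3028) = sqrt((24 + 39/(2*(-5/4 - 27/4))) + 3028) = sqrt((24 + (39/2)/(-8)) + 3028) = sqrt((24 + (39/2)*(-1/8)) + 3028) = sqrt((24 - 39/16) + 3028) = sqrt(345/16 + 3028) = sqrt(48793/16) = sqrt(48793)/4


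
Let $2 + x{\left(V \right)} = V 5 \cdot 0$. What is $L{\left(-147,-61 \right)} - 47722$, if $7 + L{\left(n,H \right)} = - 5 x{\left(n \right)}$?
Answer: $-47719$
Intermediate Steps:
$x{\left(V \right)} = -2$ ($x{\left(V \right)} = -2 + V 5 \cdot 0 = -2 + 5 V 0 = -2 + 0 = -2$)
$L{\left(n,H \right)} = 3$ ($L{\left(n,H \right)} = -7 - -10 = -7 + 10 = 3$)
$L{\left(-147,-61 \right)} - 47722 = 3 - 47722 = -47719$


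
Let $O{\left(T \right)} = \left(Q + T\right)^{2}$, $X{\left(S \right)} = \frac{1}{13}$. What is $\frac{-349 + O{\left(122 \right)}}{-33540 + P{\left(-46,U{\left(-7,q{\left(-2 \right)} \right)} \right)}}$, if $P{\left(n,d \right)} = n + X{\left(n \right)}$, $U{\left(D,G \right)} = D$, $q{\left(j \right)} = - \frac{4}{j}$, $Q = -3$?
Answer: $- \frac{59852}{145539} \approx -0.41124$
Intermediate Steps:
$X{\left(S \right)} = \frac{1}{13}$
$O{\left(T \right)} = \left(-3 + T\right)^{2}$
$P{\left(n,d \right)} = \frac{1}{13} + n$ ($P{\left(n,d \right)} = n + \frac{1}{13} = \frac{1}{13} + n$)
$\frac{-349 + O{\left(122 \right)}}{-33540 + P{\left(-46,U{\left(-7,q{\left(-2 \right)} \right)} \right)}} = \frac{-349 + \left(-3 + 122\right)^{2}}{-33540 + \left(\frac{1}{13} - 46\right)} = \frac{-349 + 119^{2}}{-33540 - \frac{597}{13}} = \frac{-349 + 14161}{- \frac{436617}{13}} = 13812 \left(- \frac{13}{436617}\right) = - \frac{59852}{145539}$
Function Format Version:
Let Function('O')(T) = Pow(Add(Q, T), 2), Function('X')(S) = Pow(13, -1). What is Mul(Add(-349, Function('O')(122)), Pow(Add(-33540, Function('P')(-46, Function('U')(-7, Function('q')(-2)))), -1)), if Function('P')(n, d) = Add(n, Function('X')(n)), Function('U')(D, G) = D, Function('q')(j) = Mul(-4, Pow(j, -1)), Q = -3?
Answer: Rational(-59852, 145539) ≈ -0.41124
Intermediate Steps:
Function('X')(S) = Rational(1, 13)
Function('O')(T) = Pow(Add(-3, T), 2)
Function('P')(n, d) = Add(Rational(1, 13), n) (Function('P')(n, d) = Add(n, Rational(1, 13)) = Add(Rational(1, 13), n))
Mul(Add(-349, Function('O')(122)), Pow(Add(-33540, Function('P')(-46, Function('U')(-7, Function('q')(-2)))), -1)) = Mul(Add(-349, Pow(Add(-3, 122), 2)), Pow(Add(-33540, Add(Rational(1, 13), -46)), -1)) = Mul(Add(-349, Pow(119, 2)), Pow(Add(-33540, Rational(-597, 13)), -1)) = Mul(Add(-349, 14161), Pow(Rational(-436617, 13), -1)) = Mul(13812, Rational(-13, 436617)) = Rational(-59852, 145539)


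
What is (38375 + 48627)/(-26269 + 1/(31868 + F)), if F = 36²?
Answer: -2885334328/871185115 ≈ -3.3120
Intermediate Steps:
F = 1296
(38375 + 48627)/(-26269 + 1/(31868 + F)) = (38375 + 48627)/(-26269 + 1/(31868 + 1296)) = 87002/(-26269 + 1/33164) = 87002/(-871185115/33164) = 87002*(-33164/871185115) = -2885334328/871185115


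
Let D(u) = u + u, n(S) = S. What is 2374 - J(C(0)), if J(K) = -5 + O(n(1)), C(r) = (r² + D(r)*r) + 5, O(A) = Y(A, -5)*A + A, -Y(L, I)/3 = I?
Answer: 2363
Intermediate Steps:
Y(L, I) = -3*I
D(u) = 2*u
O(A) = 16*A (O(A) = (-3*(-5))*A + A = 15*A + A = 16*A)
C(r) = 5 + 3*r² (C(r) = (r² + (2*r)*r) + 5 = (r² + 2*r²) + 5 = 3*r² + 5 = 5 + 3*r²)
J(K) = 11 (J(K) = -5 + 16*1 = -5 + 16 = 11)
2374 - J(C(0)) = 2374 - 1*11 = 2374 - 11 = 2363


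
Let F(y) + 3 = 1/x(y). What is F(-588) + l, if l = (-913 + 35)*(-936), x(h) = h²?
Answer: 284134147921/345744 ≈ 8.2181e+5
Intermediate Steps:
l = 821808 (l = -878*(-936) = 821808)
F(y) = -3 + y⁻² (F(y) = -3 + 1/(y²) = -3 + y⁻²)
F(-588) + l = (-3 + (-588)⁻²) + 821808 = (-3 + 1/345744) + 821808 = -1037231/345744 + 821808 = 284134147921/345744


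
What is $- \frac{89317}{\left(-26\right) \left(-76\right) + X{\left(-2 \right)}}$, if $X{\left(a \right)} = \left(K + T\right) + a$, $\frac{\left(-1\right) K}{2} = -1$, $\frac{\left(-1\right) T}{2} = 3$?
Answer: $- \frac{89317}{1970} \approx -45.339$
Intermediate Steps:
$T = -6$ ($T = \left(-2\right) 3 = -6$)
$K = 2$ ($K = \left(-2\right) \left(-1\right) = 2$)
$X{\left(a \right)} = -4 + a$ ($X{\left(a \right)} = \left(2 - 6\right) + a = -4 + a$)
$- \frac{89317}{\left(-26\right) \left(-76\right) + X{\left(-2 \right)}} = - \frac{89317}{\left(-26\right) \left(-76\right) - 6} = - \frac{89317}{1976 - 6} = - \frac{89317}{1970}$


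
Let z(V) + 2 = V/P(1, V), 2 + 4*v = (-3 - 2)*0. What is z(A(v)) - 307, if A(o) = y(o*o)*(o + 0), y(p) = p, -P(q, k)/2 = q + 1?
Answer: -9887/32 ≈ -308.97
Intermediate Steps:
P(q, k) = -2 - 2*q (P(q, k) = -2*(q + 1) = -2*(1 + q) = -2 - 2*q)
v = -½ (v = -½ + ((-3 - 2)*0)/4 = -½ + (-5*0)/4 = -½ + (¼)*0 = -½ + 0 = -½ ≈ -0.50000)
A(o) = o³ (A(o) = (o*o)*(o + 0) = o²*o = o³)
z(V) = -2 - V/4 (z(V) = -2 + V/(-2 - 2*1) = -2 + V/(-2 - 2) = -2 + V/(-4) = -2 + V*(-¼) = -2 - V/4)
z(A(v)) - 307 = (-2 - (-½)³/4) - 307 = (-2 - ¼*(-⅛)) - 307 = (-2 + 1/32) - 307 = -63/32 - 307 = -9887/32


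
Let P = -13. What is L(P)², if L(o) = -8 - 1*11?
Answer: 361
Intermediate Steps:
L(o) = -19 (L(o) = -8 - 11 = -19)
L(P)² = (-19)² = 361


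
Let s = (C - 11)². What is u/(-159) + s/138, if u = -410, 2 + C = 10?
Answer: 19337/7314 ≈ 2.6438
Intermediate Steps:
C = 8 (C = -2 + 10 = 8)
s = 9 (s = (8 - 11)² = (-3)² = 9)
u/(-159) + s/138 = -410/(-159) + 9/138 = -410*(-1/159) + 9*(1/138) = 410/159 + 3/46 = 19337/7314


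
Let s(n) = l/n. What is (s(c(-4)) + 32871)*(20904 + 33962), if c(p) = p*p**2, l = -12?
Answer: 14428084587/8 ≈ 1.8035e+9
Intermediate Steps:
c(p) = p**3
s(n) = -12/n
(s(c(-4)) + 32871)*(20904 + 33962) = (-12/((-4)**3) + 32871)*(20904 + 33962) = (-12/(-64) + 32871)*54866 = (-12*(-1/64) + 32871)*54866 = (3/16 + 32871)*54866 = (525939/16)*54866 = 14428084587/8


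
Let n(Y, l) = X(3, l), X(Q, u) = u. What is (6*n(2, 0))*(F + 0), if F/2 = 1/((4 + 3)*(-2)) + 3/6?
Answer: 0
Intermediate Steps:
F = 6/7 (F = 2*(1/((4 + 3)*(-2)) + 3/6) = 2*(-½/7 + 3*(⅙)) = 2*((⅐)*(-½) + ½) = 2*(-1/14 + ½) = 2*(3/7) = 6/7 ≈ 0.85714)
n(Y, l) = l
(6*n(2, 0))*(F + 0) = (6*0)*(6/7 + 0) = 0*(6/7) = 0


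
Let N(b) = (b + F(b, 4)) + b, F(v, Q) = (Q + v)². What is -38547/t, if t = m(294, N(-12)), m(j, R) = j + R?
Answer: -38547/334 ≈ -115.41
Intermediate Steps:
N(b) = (4 + b)² + 2*b (N(b) = (b + (4 + b)²) + b = (4 + b)² + 2*b)
m(j, R) = R + j
t = 334 (t = ((4 - 12)² + 2*(-12)) + 294 = ((-8)² - 24) + 294 = (64 - 24) + 294 = 40 + 294 = 334)
-38547/t = -38547/334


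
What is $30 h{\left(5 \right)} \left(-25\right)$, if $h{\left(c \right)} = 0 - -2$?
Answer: $-1500$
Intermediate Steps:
$h{\left(c \right)} = 2$ ($h{\left(c \right)} = 0 + 2 = 2$)
$30 h{\left(5 \right)} \left(-25\right) = 30 \cdot 2 \left(-25\right) = 60 \left(-25\right) = -1500$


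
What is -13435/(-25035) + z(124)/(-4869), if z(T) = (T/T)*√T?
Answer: 2687/5007 - 2*√31/4869 ≈ 0.53436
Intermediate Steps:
z(T) = √T (z(T) = 1*√T = √T)
-13435/(-25035) + z(124)/(-4869) = -13435/(-25035) + √124/(-4869) = -13435*(-1/25035) + (2*√31)*(-1/4869) = 2687/5007 - 2*√31/4869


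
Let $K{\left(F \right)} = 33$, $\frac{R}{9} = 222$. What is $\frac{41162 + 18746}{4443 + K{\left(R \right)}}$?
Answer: $\frac{14977}{1119} \approx 13.384$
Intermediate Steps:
$R = 1998$ ($R = 9 \cdot 222 = 1998$)
$\frac{41162 + 18746}{4443 + K{\left(R \right)}} = \frac{41162 + 18746}{4443 + 33} = \frac{59908}{4476} = 59908 \cdot \frac{1}{4476} = \frac{14977}{1119}$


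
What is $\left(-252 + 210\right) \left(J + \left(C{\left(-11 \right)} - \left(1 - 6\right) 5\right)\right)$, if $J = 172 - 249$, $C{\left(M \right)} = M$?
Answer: $2646$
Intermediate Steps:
$J = -77$
$\left(-252 + 210\right) \left(J + \left(C{\left(-11 \right)} - \left(1 - 6\right) 5\right)\right) = \left(-252 + 210\right) \left(-77 - \left(11 + \left(1 - 6\right) 5\right)\right) = - 42 \left(-77 - \left(11 - 25\right)\right) = - 42 \left(-77 - -14\right) = - 42 \left(-77 + \left(-11 + 25\right)\right) = - 42 \left(-77 + 14\right) = \left(-42\right) \left(-63\right) = 2646$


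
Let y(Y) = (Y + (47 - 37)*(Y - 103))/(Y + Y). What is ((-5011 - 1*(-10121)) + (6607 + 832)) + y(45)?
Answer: 225775/18 ≈ 12543.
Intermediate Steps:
y(Y) = (-1030 + 11*Y)/(2*Y) (y(Y) = (Y + 10*(-103 + Y))/((2*Y)) = (Y + (-1030 + 10*Y))*(1/(2*Y)) = (-1030 + 11*Y)*(1/(2*Y)) = (-1030 + 11*Y)/(2*Y))
((-5011 - 1*(-10121)) + (6607 + 832)) + y(45) = ((-5011 - 1*(-10121)) + (6607 + 832)) + (11/2 - 515/45) = ((-5011 + 10121) + 7439) + (11/2 - 515*1/45) = (5110 + 7439) + (11/2 - 103/9) = 12549 - 107/18 = 225775/18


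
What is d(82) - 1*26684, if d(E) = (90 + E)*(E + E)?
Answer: 1524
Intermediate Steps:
d(E) = 2*E*(90 + E) (d(E) = (90 + E)*(2*E) = 2*E*(90 + E))
d(82) - 1*26684 = 2*82*(90 + 82) - 1*26684 = 2*82*172 - 26684 = 28208 - 26684 = 1524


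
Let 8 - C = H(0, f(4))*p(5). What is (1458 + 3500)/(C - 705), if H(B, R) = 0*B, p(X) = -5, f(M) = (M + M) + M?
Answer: -4958/697 ≈ -7.1133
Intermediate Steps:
f(M) = 3*M (f(M) = 2*M + M = 3*M)
H(B, R) = 0
C = 8 (C = 8 - 0*(-5) = 8 - 1*0 = 8 + 0 = 8)
(1458 + 3500)/(C - 705) = (1458 + 3500)/(8 - 705) = 4958/(-697) = 4958*(-1/697) = -4958/697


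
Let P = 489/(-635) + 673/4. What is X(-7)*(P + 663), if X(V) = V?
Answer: -14765933/2540 ≈ -5813.4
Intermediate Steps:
P = 425399/2540 (P = 489*(-1/635) + 673*(1/4) = -489/635 + 673/4 = 425399/2540 ≈ 167.48)
X(-7)*(P + 663) = -7*(425399/2540 + 663) = -7*2109419/2540 = -14765933/2540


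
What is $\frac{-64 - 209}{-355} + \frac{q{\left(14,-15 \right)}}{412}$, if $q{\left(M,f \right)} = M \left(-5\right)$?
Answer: $\frac{43813}{73130} \approx 0.59911$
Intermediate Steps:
$q{\left(M,f \right)} = - 5 M$
$\frac{-64 - 209}{-355} + \frac{q{\left(14,-15 \right)}}{412} = \frac{-64 - 209}{-355} + \frac{\left(-5\right) 14}{412} = \left(-64 - 209\right) \left(- \frac{1}{355}\right) - \frac{35}{206} = \left(-273\right) \left(- \frac{1}{355}\right) - \frac{35}{206} = \frac{273}{355} - \frac{35}{206} = \frac{43813}{73130}$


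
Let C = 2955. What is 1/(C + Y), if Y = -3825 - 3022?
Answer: -1/3892 ≈ -0.00025694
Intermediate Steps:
Y = -6847
1/(C + Y) = 1/(2955 - 6847) = 1/(-3892) = -1/3892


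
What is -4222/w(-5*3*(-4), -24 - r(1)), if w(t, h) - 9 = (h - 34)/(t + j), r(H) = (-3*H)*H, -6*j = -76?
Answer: -920396/1797 ≈ -512.18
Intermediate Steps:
j = 38/3 (j = -1/6*(-76) = 38/3 ≈ 12.667)
r(H) = -3*H**2
w(t, h) = 9 + (-34 + h)/(38/3 + t) (w(t, h) = 9 + (h - 34)/(t + 38/3) = 9 + (-34 + h)/(38/3 + t))
-4222/w(-5*3*(-4), -24 - r(1)) = -4222*(38 + 3*(-5*3*(-4)))/(3*(80 + (-24 - (-3)*1**2) + 9*(-5*3*(-4)))) = -4222*(38 + 3*(-15*(-4)))/(3*(80 + (-24 - (-3)) + 9*(-15*(-4)))) = -4222*(38 + 3*60)/(3*(80 + (-24 - 1*(-3)) + 9*60)) = -4222*(38 + 180)/(3*(80 + (-24 + 3) + 540)) = -4222*218/(3*(80 - 21 + 540)) = -4222/(3*(1/218)*599) = -4222/1797/218 = -4222*218/1797 = -920396/1797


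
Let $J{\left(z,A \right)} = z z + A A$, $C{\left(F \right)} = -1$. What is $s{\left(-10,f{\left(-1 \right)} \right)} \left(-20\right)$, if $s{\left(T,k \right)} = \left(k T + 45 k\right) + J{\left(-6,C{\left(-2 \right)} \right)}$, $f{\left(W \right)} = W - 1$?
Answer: $660$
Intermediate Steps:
$f{\left(W \right)} = -1 + W$
$J{\left(z,A \right)} = A^{2} + z^{2}$ ($J{\left(z,A \right)} = z^{2} + A^{2} = A^{2} + z^{2}$)
$s{\left(T,k \right)} = 37 + 45 k + T k$ ($s{\left(T,k \right)} = \left(k T + 45 k\right) + \left(\left(-1\right)^{2} + \left(-6\right)^{2}\right) = \left(T k + 45 k\right) + \left(1 + 36\right) = \left(45 k + T k\right) + 37 = 37 + 45 k + T k$)
$s{\left(-10,f{\left(-1 \right)} \right)} \left(-20\right) = \left(37 + 45 \left(-1 - 1\right) - 10 \left(-1 - 1\right)\right) \left(-20\right) = \left(37 + 45 \left(-2\right) - -20\right) \left(-20\right) = \left(37 - 90 + 20\right) \left(-20\right) = \left(-33\right) \left(-20\right) = 660$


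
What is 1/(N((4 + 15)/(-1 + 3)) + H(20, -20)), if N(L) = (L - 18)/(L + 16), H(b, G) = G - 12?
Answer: -3/97 ≈ -0.030928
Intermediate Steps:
H(b, G) = -12 + G
N(L) = (-18 + L)/(16 + L)
1/(N((4 + 15)/(-1 + 3)) + H(20, -20)) = 1/((-18 + (4 + 15)/(-1 + 3))/(16 + (4 + 15)/(-1 + 3)) + (-12 - 20)) = 1/((-18 + 19/2)/(16 + 19/2) - 32) = 1/(-17/2/(51/2) - 32) = 1/((2/51)*(-17/2) - 32) = 1/(-1/3 - 32) = 1/(-97/3) = -3/97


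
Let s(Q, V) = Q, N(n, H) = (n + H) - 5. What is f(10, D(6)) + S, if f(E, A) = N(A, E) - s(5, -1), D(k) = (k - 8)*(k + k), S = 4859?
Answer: 4835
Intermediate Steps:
N(n, H) = -5 + H + n (N(n, H) = (H + n) - 5 = -5 + H + n)
D(k) = 2*k*(-8 + k) (D(k) = (-8 + k)*(2*k) = 2*k*(-8 + k))
f(E, A) = -10 + A + E (f(E, A) = (-5 + E + A) - 1*5 = (-5 + A + E) - 5 = -10 + A + E)
f(10, D(6)) + S = (-10 + 2*6*(-8 + 6) + 10) + 4859 = (-10 + 2*6*(-2) + 10) + 4859 = (-10 - 24 + 10) + 4859 = -24 + 4859 = 4835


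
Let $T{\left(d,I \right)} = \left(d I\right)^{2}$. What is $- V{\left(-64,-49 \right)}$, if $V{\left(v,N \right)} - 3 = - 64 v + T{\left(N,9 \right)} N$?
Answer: $9525470$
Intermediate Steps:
$T{\left(d,I \right)} = I^{2} d^{2}$ ($T{\left(d,I \right)} = \left(I d\right)^{2} = I^{2} d^{2}$)
$V{\left(v,N \right)} = 3 - 64 v + 81 N^{3}$ ($V{\left(v,N \right)} = 3 + \left(- 64 v + 9^{2} N^{2} N\right) = 3 + \left(- 64 v + 81 N^{2} N\right) = 3 + \left(- 64 v + 81 N^{3}\right) = 3 - 64 v + 81 N^{3}$)
$- V{\left(-64,-49 \right)} = - (3 - -4096 + 81 \left(-49\right)^{3}) = - (3 + 4096 + 81 \left(-117649\right)) = - (3 + 4096 - 9529569) = \left(-1\right) \left(-9525470\right) = 9525470$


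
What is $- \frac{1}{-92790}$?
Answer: $\frac{1}{92790} \approx 1.0777 \cdot 10^{-5}$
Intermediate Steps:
$- \frac{1}{-92790} = \left(-1\right) \left(- \frac{1}{92790}\right) = \frac{1}{92790}$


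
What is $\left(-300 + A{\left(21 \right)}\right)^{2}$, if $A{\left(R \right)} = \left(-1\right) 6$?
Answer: $93636$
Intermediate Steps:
$A{\left(R \right)} = -6$
$\left(-300 + A{\left(21 \right)}\right)^{2} = \left(-300 - 6\right)^{2} = \left(-306\right)^{2} = 93636$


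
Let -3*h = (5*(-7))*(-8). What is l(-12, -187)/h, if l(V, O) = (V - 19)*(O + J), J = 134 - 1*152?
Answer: -3813/56 ≈ -68.089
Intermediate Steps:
J = -18 (J = 134 - 152 = -18)
l(V, O) = (-19 + V)*(-18 + O) (l(V, O) = (V - 19)*(O - 18) = (-19 + V)*(-18 + O))
h = -280/3 (h = -5*(-7)*(-8)/3 = -(-35)*(-8)/3 = -1/3*280 = -280/3 ≈ -93.333)
l(-12, -187)/h = (342 - 19*(-187) - 18*(-12) - 187*(-12))/(-280/3) = (342 + 3553 + 216 + 2244)*(-3/280) = 6355*(-3/280) = -3813/56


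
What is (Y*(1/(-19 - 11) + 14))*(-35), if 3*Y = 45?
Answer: -14665/2 ≈ -7332.5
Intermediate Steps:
Y = 15 (Y = (⅓)*45 = 15)
(Y*(1/(-19 - 11) + 14))*(-35) = (15*(1/(-19 - 11) + 14))*(-35) = (15*(1/(-30) + 14))*(-35) = (15*(-1/30 + 14))*(-35) = (15*(419/30))*(-35) = (419/2)*(-35) = -14665/2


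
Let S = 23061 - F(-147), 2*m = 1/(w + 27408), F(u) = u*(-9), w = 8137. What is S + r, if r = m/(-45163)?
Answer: 69792841670459/3210637670 ≈ 21738.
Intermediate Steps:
F(u) = -9*u
m = 1/71090 (m = 1/(2*(8137 + 27408)) = (1/2)/35545 = (1/2)*(1/35545) = 1/71090 ≈ 1.4067e-5)
S = 21738 (S = 23061 - (-9)*(-147) = 23061 - 1*1323 = 23061 - 1323 = 21738)
r = -1/3210637670 (r = (1/71090)/(-45163) = (1/71090)*(-1/45163) = -1/3210637670 ≈ -3.1146e-10)
S + r = 21738 - 1/3210637670 = 69792841670459/3210637670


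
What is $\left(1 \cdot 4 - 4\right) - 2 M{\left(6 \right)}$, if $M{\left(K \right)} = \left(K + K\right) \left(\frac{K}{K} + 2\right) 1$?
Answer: $-72$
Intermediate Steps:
$M{\left(K \right)} = 6 K$ ($M{\left(K \right)} = 2 K \left(1 + 2\right) 1 = 2 K 3 \cdot 1 = 6 K 1 = 6 K$)
$\left(1 \cdot 4 - 4\right) - 2 M{\left(6 \right)} = \left(1 \cdot 4 - 4\right) - 2 \cdot 6 \cdot 6 = \left(4 - 4\right) - 72 = 0 - 72 = -72$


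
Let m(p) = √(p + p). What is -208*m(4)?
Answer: -416*√2 ≈ -588.31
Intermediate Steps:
m(p) = √2*√p (m(p) = √(2*p) = √2*√p)
-208*m(4) = -208*√2*√4 = -208*√2*2 = -416*√2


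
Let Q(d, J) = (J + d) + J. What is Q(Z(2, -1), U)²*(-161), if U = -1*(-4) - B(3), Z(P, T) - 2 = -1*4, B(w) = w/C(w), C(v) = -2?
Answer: -13041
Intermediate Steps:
B(w) = -w/2 (B(w) = w/(-2) = w*(-½) = -w/2)
Z(P, T) = -2 (Z(P, T) = 2 - 1*4 = 2 - 4 = -2)
U = 11/2 (U = -1*(-4) - (-1)*3/2 = 4 - 1*(-3/2) = 4 + 3/2 = 11/2 ≈ 5.5000)
Q(d, J) = d + 2*J
Q(Z(2, -1), U)²*(-161) = (-2 + 2*(11/2))²*(-161) = (-2 + 11)²*(-161) = 9²*(-161) = 81*(-161) = -13041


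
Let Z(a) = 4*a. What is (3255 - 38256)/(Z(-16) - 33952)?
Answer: 35001/34016 ≈ 1.0290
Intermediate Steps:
(3255 - 38256)/(Z(-16) - 33952) = (3255 - 38256)/(4*(-16) - 33952) = -35001/(-64 - 33952) = -35001/(-34016) = -35001*(-1/34016) = 35001/34016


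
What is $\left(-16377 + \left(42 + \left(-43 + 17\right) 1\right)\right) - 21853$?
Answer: $-38214$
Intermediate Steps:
$\left(-16377 + \left(42 + \left(-43 + 17\right) 1\right)\right) - 21853 = \left(-16377 + \left(42 - 26\right)\right) - 21853 = \left(-16377 + 16\right) - 21853 = -16361 - 21853 = -38214$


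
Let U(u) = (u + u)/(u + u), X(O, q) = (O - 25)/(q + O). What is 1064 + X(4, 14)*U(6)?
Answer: 6377/6 ≈ 1062.8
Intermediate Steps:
X(O, q) = (-25 + O)/(O + q)
U(u) = 1 (U(u) = (2*u)/((2*u)) = (2*u)*(1/(2*u)) = 1)
1064 + X(4, 14)*U(6) = 1064 + ((-25 + 4)/(4 + 14))*1 = 1064 + (-21/18)*1 = 1064 + ((1/18)*(-21))*1 = 1064 - 7/6*1 = 1064 - 7/6 = 6377/6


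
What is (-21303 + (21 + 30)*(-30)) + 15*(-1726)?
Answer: -48723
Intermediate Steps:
(-21303 + (21 + 30)*(-30)) + 15*(-1726) = (-21303 + 51*(-30)) - 25890 = (-21303 - 1530) - 25890 = -22833 - 25890 = -48723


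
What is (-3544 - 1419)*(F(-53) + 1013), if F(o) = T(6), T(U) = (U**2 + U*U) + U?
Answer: -5414633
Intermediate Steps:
T(U) = U + 2*U**2 (T(U) = (U**2 + U**2) + U = 2*U**2 + U = U + 2*U**2)
F(o) = 78 (F(o) = 6*(1 + 2*6) = 6*(1 + 12) = 6*13 = 78)
(-3544 - 1419)*(F(-53) + 1013) = (-3544 - 1419)*(78 + 1013) = -4963*1091 = -5414633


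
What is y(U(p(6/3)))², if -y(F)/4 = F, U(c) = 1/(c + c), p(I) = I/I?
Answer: 4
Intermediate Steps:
p(I) = 1
U(c) = 1/(2*c)
y(F) = -4*F
y(U(p(6/3)))² = (-2/1)² = (-2)² = 4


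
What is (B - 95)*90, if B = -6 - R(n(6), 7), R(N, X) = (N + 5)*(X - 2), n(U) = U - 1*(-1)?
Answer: -14490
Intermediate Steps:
n(U) = 1 + U (n(U) = U + 1 = 1 + U)
R(N, X) = (-2 + X)*(5 + N) (R(N, X) = (5 + N)*(-2 + X) = (-2 + X)*(5 + N))
B = -66 (B = -6 - (-10 - 2*(1 + 6) + 5*7 + (1 + 6)*7) = -6 - (-10 - 2*7 + 35 + 7*7) = -6 - (-10 - 14 + 35 + 49) = -6 - 1*60 = -6 - 60 = -66)
(B - 95)*90 = (-66 - 95)*90 = -161*90 = -14490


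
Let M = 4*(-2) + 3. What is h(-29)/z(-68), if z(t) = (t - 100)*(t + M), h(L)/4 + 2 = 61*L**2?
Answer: 51299/3066 ≈ 16.732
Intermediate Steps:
h(L) = -8 + 244*L**2 (h(L) = -8 + 4*(61*L**2) = -8 + 244*L**2)
M = -5 (M = -8 + 3 = -5)
z(t) = (-100 + t)*(-5 + t) (z(t) = (t - 100)*(t - 5) = (-100 + t)*(-5 + t))
h(-29)/z(-68) = (-8 + 244*(-29)**2)/(500 + (-68)**2 - 105*(-68)) = (-8 + 244*841)/(500 + 4624 + 7140) = (-8 + 205204)/12264 = 205196*(1/12264) = 51299/3066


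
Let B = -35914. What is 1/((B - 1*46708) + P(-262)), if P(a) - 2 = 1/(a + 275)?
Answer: -13/1074059 ≈ -1.2104e-5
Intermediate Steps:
P(a) = 2 + 1/(275 + a) (P(a) = 2 + 1/(a + 275) = 2 + 1/(275 + a))
1/((B - 1*46708) + P(-262)) = 1/((-35914 - 1*46708) + (551 + 2*(-262))/(275 - 262)) = 1/((-35914 - 46708) + (551 - 524)/13) = 1/(-82622 + (1/13)*27) = 1/(-82622 + 27/13) = 1/(-1074059/13) = -13/1074059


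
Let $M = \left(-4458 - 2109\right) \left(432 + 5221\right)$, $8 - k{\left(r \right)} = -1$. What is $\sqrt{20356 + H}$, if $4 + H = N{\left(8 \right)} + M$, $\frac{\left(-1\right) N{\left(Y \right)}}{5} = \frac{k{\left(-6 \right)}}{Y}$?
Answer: $\frac{i \sqrt{593646474}}{4} \approx 6091.2 i$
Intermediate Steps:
$k{\left(r \right)} = 9$ ($k{\left(r \right)} = 8 - -1 = 8 + 1 = 9$)
$N{\left(Y \right)} = - \frac{45}{Y}$ ($N{\left(Y \right)} = - 5 \frac{9}{Y} = - \frac{45}{Y}$)
$M = -37123251$ ($M = \left(-6567\right) 5653 = -37123251$)
$H = - \frac{296986085}{8}$ ($H = -4 - \left(37123251 + \frac{45}{8}\right) = -4 - \frac{296986053}{8} = - \frac{296986085}{8} \approx -3.7123 \cdot 10^{7}$)
$\sqrt{20356 + H} = \sqrt{20356 - \frac{296986085}{8}} = \sqrt{- \frac{296823237}{8}} = \frac{i \sqrt{593646474}}{4}$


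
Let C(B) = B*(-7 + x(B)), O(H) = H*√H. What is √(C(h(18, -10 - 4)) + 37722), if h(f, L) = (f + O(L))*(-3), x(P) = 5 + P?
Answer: √(16050 - 4620*I*√14) ≈ 140.78 - 61.395*I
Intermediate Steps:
O(H) = H^(3/2)
h(f, L) = -3*f - 3*L^(3/2) (h(f, L) = (f + L^(3/2))*(-3) = -3*f - 3*L^(3/2))
C(B) = B*(-2 + B) (C(B) = B*(-7 + (5 + B)) = B*(-2 + B))
√(C(h(18, -10 - 4)) + 37722) = √((-3*18 - 3*(-10 - 4)^(3/2))*(-2 + (-3*18 - 3*(-10 - 4)^(3/2))) + 37722) = √((-54 - (-42)*I*√14)*(-2 + (-54 - (-42)*I*√14)) + 37722) = √((-54 + 42*I*√14)*(-2 + (-54 + 42*I*√14)) + 37722) = √((-54 + 42*I*√14)*(-56 + 42*I*√14) + 37722) = √((-56 + 42*I*√14)*(-54 + 42*I*√14) + 37722) = √(37722 + (-56 + 42*I*√14)*(-54 + 42*I*√14))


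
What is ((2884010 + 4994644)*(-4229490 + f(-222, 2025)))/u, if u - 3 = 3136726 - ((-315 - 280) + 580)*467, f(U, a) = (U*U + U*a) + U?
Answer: -18238997344806/1571867 ≈ -1.1603e+7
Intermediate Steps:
f(U, a) = U + U² + U*a (f(U, a) = (U² + U*a) + U = U + U² + U*a)
u = 3143734 (u = 3 + (3136726 - ((-315 - 280) + 580)*467) = 3 + (3136726 - (-595 + 580)*467) = 3 + (3136726 - (-15)*467) = 3 + (3136726 - 1*(-7005)) = 3 + (3136726 + 7005) = 3 + 3143731 = 3143734)
((2884010 + 4994644)*(-4229490 + f(-222, 2025)))/u = ((2884010 + 4994644)*(-4229490 - 222*(1 - 222 + 2025)))/3143734 = (7878654*(-4229490 - 222*1804))*(1/3143734) = (7878654*(-4229490 - 400488))*(1/3143734) = (7878654*(-4629978))*(1/3143734) = -36477994689612*1/3143734 = -18238997344806/1571867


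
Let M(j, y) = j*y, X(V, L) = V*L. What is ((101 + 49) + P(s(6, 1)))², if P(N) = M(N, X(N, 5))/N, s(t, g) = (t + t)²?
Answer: 756900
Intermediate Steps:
s(t, g) = 4*t² (s(t, g) = (2*t)² = 4*t²)
X(V, L) = L*V
P(N) = 5*N (P(N) = (N*(5*N))/N = (5*N²)/N = 5*N)
((101 + 49) + P(s(6, 1)))² = ((101 + 49) + 5*(4*6²))² = (150 + 5*(4*36))² = (150 + 5*144)² = (150 + 720)² = 870² = 756900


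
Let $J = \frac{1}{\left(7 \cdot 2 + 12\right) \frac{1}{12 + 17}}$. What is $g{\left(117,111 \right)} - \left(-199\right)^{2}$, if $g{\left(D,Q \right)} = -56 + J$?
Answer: $- \frac{1031053}{26} \approx -39656.0$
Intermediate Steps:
$J = \frac{29}{26}$ ($J = \frac{1}{\left(14 + 12\right) \frac{1}{29}} = \frac{1}{26 \cdot \frac{1}{29}} = \frac{1}{\frac{26}{29}} = \frac{29}{26} \approx 1.1154$)
$g{\left(D,Q \right)} = - \frac{1427}{26}$ ($g{\left(D,Q \right)} = -56 + \frac{29}{26} = - \frac{1427}{26}$)
$g{\left(117,111 \right)} - \left(-199\right)^{2} = - \frac{1427}{26} - \left(-199\right)^{2} = - \frac{1427}{26} - 39601 = - \frac{1031053}{26}$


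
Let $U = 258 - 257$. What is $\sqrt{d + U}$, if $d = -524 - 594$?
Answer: $i \sqrt{1117} \approx 33.422 i$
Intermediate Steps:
$U = 1$
$d = -1118$ ($d = -524 - 594 = -1118$)
$\sqrt{d + U} = \sqrt{-1118 + 1} = \sqrt{-1117} = i \sqrt{1117}$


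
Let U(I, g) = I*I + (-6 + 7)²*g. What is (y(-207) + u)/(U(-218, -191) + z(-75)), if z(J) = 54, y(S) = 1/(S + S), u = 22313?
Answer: 9237581/19618218 ≈ 0.47087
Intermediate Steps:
y(S) = 1/(2*S)
U(I, g) = g + I² (U(I, g) = I² + 1²*g = I² + 1*g = I² + g = g + I²)
(y(-207) + u)/(U(-218, -191) + z(-75)) = ((½)/(-207) + 22313)/((-191 + (-218)²) + 54) = ((½)*(-1/207) + 22313)/((-191 + 47524) + 54) = (-1/414 + 22313)/(47333 + 54) = (9237581/414)/47387 = (9237581/414)*(1/47387) = 9237581/19618218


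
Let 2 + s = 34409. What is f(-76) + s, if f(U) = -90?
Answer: 34317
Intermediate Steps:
s = 34407 (s = -2 + 34409 = 34407)
f(-76) + s = -90 + 34407 = 34317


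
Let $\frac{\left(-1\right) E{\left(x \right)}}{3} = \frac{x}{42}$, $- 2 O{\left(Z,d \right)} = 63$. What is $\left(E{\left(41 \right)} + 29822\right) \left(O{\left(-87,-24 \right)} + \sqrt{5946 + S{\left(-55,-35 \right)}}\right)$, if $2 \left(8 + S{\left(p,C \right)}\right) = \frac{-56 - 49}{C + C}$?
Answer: $- \frac{3757203}{4} + \frac{417467 \sqrt{23755}}{28} \approx 1.3587 \cdot 10^{6}$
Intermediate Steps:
$O{\left(Z,d \right)} = - \frac{63}{2}$ ($O{\left(Z,d \right)} = \left(- \frac{1}{2}\right) 63 = - \frac{63}{2}$)
$E{\left(x \right)} = - \frac{x}{14}$ ($E{\left(x \right)} = - 3 \frac{x}{42} = - \frac{x}{14}$)
$S{\left(p,C \right)} = -8 - \frac{105}{4 C}$ ($S{\left(p,C \right)} = -8 + \frac{\left(-56 - 49\right) \frac{1}{C + C}}{2} = -8 + \frac{\left(-105\right) \frac{1}{2 C}}{2} = -8 + \frac{\left(- \frac{105}{2}\right) \frac{1}{C}}{2} = -8 - \frac{105}{4 C}$)
$\left(E{\left(41 \right)} + 29822\right) \left(O{\left(-87,-24 \right)} + \sqrt{5946 + S{\left(-55,-35 \right)}}\right) = \left(\left(- \frac{1}{14}\right) 41 + 29822\right) \left(- \frac{63}{2} + \sqrt{5946 - \left(8 + \frac{105}{4 \left(-35\right)}\right)}\right) = \left(- \frac{41}{14} + 29822\right) \left(- \frac{63}{2} + \sqrt{5946 - \frac{29}{4}}\right) = \frac{417467 \left(- \frac{63}{2} + \sqrt{5946 + \left(-8 + \frac{3}{4}\right)}\right)}{14} = \frac{417467 \left(- \frac{63}{2} + \sqrt{5946 - \frac{29}{4}}\right)}{14} = \frac{417467 \left(- \frac{63}{2} + \sqrt{\frac{23755}{4}}\right)}{14} = \frac{417467 \left(- \frac{63}{2} + \frac{\sqrt{23755}}{2}\right)}{14} = - \frac{3757203}{4} + \frac{417467 \sqrt{23755}}{28}$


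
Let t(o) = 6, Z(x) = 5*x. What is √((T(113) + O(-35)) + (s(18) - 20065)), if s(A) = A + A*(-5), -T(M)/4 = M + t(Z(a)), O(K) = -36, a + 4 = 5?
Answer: I*√20649 ≈ 143.7*I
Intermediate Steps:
a = 1 (a = -4 + 5 = 1)
T(M) = -24 - 4*M (T(M) = -4*(M + 6) = -4*(6 + M) = -24 - 4*M)
s(A) = -4*A (s(A) = A - 5*A = -4*A)
√((T(113) + O(-35)) + (s(18) - 20065)) = √(((-24 - 4*113) - 36) + (-4*18 - 20065)) = √(((-24 - 452) - 36) + (-72 - 20065)) = √((-476 - 36) - 20137) = √(-512 - 20137) = √(-20649) = I*√20649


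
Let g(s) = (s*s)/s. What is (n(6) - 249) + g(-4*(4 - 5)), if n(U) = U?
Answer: -239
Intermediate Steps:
g(s) = s (g(s) = s²/s = s)
(n(6) - 249) + g(-4*(4 - 5)) = (6 - 249) - 4*(4 - 5) = -243 - 4*(-1) = -243 + 4 = -239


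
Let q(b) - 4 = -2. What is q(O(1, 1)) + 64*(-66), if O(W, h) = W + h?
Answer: -4222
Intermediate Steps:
q(b) = 2 (q(b) = 4 - 2 = 2)
q(O(1, 1)) + 64*(-66) = 2 + 64*(-66) = 2 - 4224 = -4222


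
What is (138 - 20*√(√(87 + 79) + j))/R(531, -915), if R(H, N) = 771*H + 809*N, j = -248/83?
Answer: -23/55139 + 10*√(-20584 + 6889*√166)/13729611 ≈ -0.00022695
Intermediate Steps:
j = -248/83 (j = -248*1/83 = -248/83 ≈ -2.9880)
(138 - 20*√(√(87 + 79) + j))/R(531, -915) = (138 - 20*√(√(87 + 79) - 248/83))/(771*531 + 809*(-915)) = (138 - 20*√(√166 - 248/83))/(409401 - 740235) = (138 - 20*√(-248/83 + √166))/(-330834) = (138 - 20*√(-248/83 + √166))*(-1/330834) = -23/55139 + 10*√(-248/83 + √166)/165417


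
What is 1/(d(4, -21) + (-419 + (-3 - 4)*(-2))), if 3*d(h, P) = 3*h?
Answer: -1/401 ≈ -0.0024938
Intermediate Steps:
d(h, P) = h (d(h, P) = (3*h)/3 = h)
1/(d(4, -21) + (-419 + (-3 - 4)*(-2))) = 1/(4 + (-419 + (-3 - 4)*(-2))) = 1/(4 + (-419 - 7*(-2))) = 1/(4 + (-419 + 14)) = 1/(4 - 405) = 1/(-401) = -1/401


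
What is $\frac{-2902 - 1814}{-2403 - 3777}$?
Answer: $\frac{393}{515} \approx 0.76311$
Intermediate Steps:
$\frac{-2902 - 1814}{-2403 - 3777} = - \frac{4716}{-6180} = \left(-4716\right) \left(- \frac{1}{6180}\right) = \frac{393}{515}$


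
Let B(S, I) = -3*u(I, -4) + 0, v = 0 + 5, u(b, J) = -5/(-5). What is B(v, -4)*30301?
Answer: -90903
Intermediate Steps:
u(b, J) = 1 (u(b, J) = -5*(-⅕) = 1)
v = 5
B(S, I) = -3 (B(S, I) = -3*1 + 0 = -3 + 0 = -3)
B(v, -4)*30301 = -3*30301 = -90903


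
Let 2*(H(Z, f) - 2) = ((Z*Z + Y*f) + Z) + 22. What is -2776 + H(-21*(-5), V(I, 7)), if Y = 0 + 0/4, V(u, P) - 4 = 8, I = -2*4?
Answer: 2802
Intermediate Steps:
I = -8
V(u, P) = 12 (V(u, P) = 4 + 8 = 12)
Y = 0 (Y = 0 + 0*(1/4) = 0 + 0 = 0)
H(Z, f) = 13 + Z/2 + Z**2/2 (H(Z, f) = 2 + (((Z*Z + 0*f) + Z) + 22)/2 = 2 + (((Z**2 + 0) + Z) + 22)/2 = 2 + ((Z**2 + Z) + 22)/2 = 2 + ((Z + Z**2) + 22)/2 = 2 + (22 + Z + Z**2)/2 = 2 + (11 + Z/2 + Z**2/2) = 13 + Z/2 + Z**2/2)
-2776 + H(-21*(-5), V(I, 7)) = -2776 + (13 + (-21*(-5))/2 + (-21*(-5))**2/2) = -2776 + (13 + (1/2)*105 + (1/2)*105**2) = -2776 + (13 + 105/2 + (1/2)*11025) = -2776 + (13 + 105/2 + 11025/2) = -2776 + 5578 = 2802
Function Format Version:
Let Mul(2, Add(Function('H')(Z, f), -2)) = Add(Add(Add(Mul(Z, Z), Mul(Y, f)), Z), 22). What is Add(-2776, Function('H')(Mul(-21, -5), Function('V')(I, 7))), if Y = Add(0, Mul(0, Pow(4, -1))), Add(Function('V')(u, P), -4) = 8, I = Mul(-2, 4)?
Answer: 2802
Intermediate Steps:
I = -8
Function('V')(u, P) = 12 (Function('V')(u, P) = Add(4, 8) = 12)
Y = 0 (Y = Add(0, Mul(0, Rational(1, 4))) = Add(0, 0) = 0)
Function('H')(Z, f) = Add(13, Mul(Rational(1, 2), Z), Mul(Rational(1, 2), Pow(Z, 2))) (Function('H')(Z, f) = Add(2, Mul(Rational(1, 2), Add(Add(Add(Mul(Z, Z), Mul(0, f)), Z), 22))) = Add(2, Mul(Rational(1, 2), Add(Add(Add(Pow(Z, 2), 0), Z), 22))) = Add(2, Mul(Rational(1, 2), Add(Add(Pow(Z, 2), Z), 22))) = Add(2, Mul(Rational(1, 2), Add(Add(Z, Pow(Z, 2)), 22))) = Add(2, Mul(Rational(1, 2), Add(22, Z, Pow(Z, 2)))) = Add(2, Add(11, Mul(Rational(1, 2), Z), Mul(Rational(1, 2), Pow(Z, 2)))) = Add(13, Mul(Rational(1, 2), Z), Mul(Rational(1, 2), Pow(Z, 2))))
Add(-2776, Function('H')(Mul(-21, -5), Function('V')(I, 7))) = Add(-2776, Add(13, Mul(Rational(1, 2), Mul(-21, -5)), Mul(Rational(1, 2), Pow(Mul(-21, -5), 2)))) = Add(-2776, Add(13, Mul(Rational(1, 2), 105), Mul(Rational(1, 2), Pow(105, 2)))) = Add(-2776, Add(13, Rational(105, 2), Mul(Rational(1, 2), 11025))) = Add(-2776, Add(13, Rational(105, 2), Rational(11025, 2))) = Add(-2776, 5578) = 2802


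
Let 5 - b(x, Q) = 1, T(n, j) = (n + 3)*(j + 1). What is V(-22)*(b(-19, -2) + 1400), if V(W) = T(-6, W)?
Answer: 88452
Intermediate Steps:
T(n, j) = (1 + j)*(3 + n) (T(n, j) = (3 + n)*(1 + j) = (1 + j)*(3 + n))
b(x, Q) = 4 (b(x, Q) = 5 - 1*1 = 5 - 1 = 4)
V(W) = -3 - 3*W (V(W) = 3 - 6 + 3*W + W*(-6) = 3 - 6 + 3*W - 6*W = -3 - 3*W)
V(-22)*(b(-19, -2) + 1400) = (-3 - 3*(-22))*(4 + 1400) = (-3 + 66)*1404 = 63*1404 = 88452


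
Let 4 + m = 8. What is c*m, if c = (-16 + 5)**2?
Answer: 484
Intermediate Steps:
m = 4 (m = -4 + 8 = 4)
c = 121 (c = (-11)**2 = 121)
c*m = 121*4 = 484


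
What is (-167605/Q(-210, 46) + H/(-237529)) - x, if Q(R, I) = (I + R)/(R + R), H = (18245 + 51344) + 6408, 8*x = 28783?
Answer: -33721613970303/77909512 ≈ -4.3283e+5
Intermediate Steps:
x = 28783/8 (x = (1/8)*28783 = 28783/8 ≈ 3597.9)
H = 75997 (H = 69589 + 6408 = 75997)
Q(R, I) = (I + R)/(2*R) (Q(R, I) = (I + R)/((2*R)) = (I + R)*(1/(2*R)) = (I + R)/(2*R))
(-167605/Q(-210, 46) + H/(-237529)) - x = (-167605*(-420/(46 - 210)) + 75997/(-237529)) - 1*28783/8 = (-167605/((1/2)*(-1/210)*(-164)) + 75997*(-1/237529)) - 28783/8 = (-167605/41/105 - 75997/237529) - 28783/8 = (-167605*105/41 - 75997/237529) - 28783/8 = (-17598525/41 - 75997/237529) - 28783/8 = -4180163160602/9738689 - 28783/8 = -33721613970303/77909512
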